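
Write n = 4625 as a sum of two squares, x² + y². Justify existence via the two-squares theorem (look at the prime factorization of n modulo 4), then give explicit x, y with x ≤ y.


Step 1: Factor n = 4625 = 5^3 · 37.
Step 2: Check the mod-4 condition on each prime factor: 5 ≡ 1 (mod 4), exponent 3; 37 ≡ 1 (mod 4), exponent 1.
All primes ≡ 3 (mod 4) appear to even exponent (or don't appear), so by the two-squares theorem n IS expressible as a sum of two squares.
Step 3: Build a representation. Group n = k² · m with k = 5 and m = 5 · 37 = 185 (a product of primes ≡ 1 (mod 4)); a representation of m scales to one of n via (k·x)² + (k·y)² = k²(x² + y²). Each prime p ≡ 1 (mod 4) is itself a sum of two squares; find a² by testing p − a² for a perfect square:
  5: 5 − 1² = 4 = 2² ⇒ 5 = 1² + 2².
  37: 37 − 1² = 36 = 6² ⇒ 37 = 1² + 6².
  Combine using the Brahmagupta–Fibonacci identity (a² + b²)(c² + d²) = (ac − bd)² + (ad + bc)² = (ac + bd)² + (ad − bc)²:
  5 · 37 = 185: from (1² + 2²)(1² + 6²), take (1·1 − 2·6, 1·6 + 2·1) = (1 − 12, 6 + 2) = (-11, 8); dropping signs (only squares matter) gives (11, 8); check 11² + 8² = 121 + 64 = 185 ✓.
  Scale by k = 5: (5·11, 5·8) = (55, 40).
Step 4: Order so x ≤ y and verify: 40² + 55² = 1600 + 3025 = 4625 = n. ✓

n = 4625 = 40² + 55² (one valid representation with x ≤ y).


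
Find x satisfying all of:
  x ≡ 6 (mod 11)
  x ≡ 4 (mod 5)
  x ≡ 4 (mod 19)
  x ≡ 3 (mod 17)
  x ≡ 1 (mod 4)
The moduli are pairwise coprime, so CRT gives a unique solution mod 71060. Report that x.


Product of moduli M = 11 · 5 · 19 · 17 · 4 = 71060.
Merge one congruence at a time:
  Start: x ≡ 6 (mod 11).
  Combine with x ≡ 4 (mod 5); new modulus lcm = 55.
    Write x = 6 + 11·t and substitute into x ≡ 4 (mod 5): 11·t ≡ 4 − 6 = -2 (mod 5).
    Reduce coefficients mod 5: 1·t ≡ 3 (mod 5).
    So t ≡ 3 (mod 5).
    Then x = 6 + 11·3 = 39, valid modulo lcm(11, 5) = 55: x ≡ 39 (mod 55).
  Combine with x ≡ 4 (mod 19); new modulus lcm = 1045.
    Write x = 39 + 55·t and substitute into x ≡ 4 (mod 19): 55·t ≡ 4 − 39 = -35 (mod 19).
    Reduce coefficients mod 19: 17·t ≡ 3 (mod 19).
    The inverse of 17 mod 19 is 9 (since 17·9 = 153 = 8·19 + 1), so t ≡ 9·3 = 27 ≡ 8 (mod 19).
    Then x = 39 + 55·8 = 479, valid modulo lcm(55, 19) = 1045: x ≡ 479 (mod 1045).
  Combine with x ≡ 3 (mod 17); new modulus lcm = 17765.
    Write x = 479 + 1045·t and substitute into x ≡ 3 (mod 17): 1045·t ≡ 3 − 479 = -476 (mod 17).
    Reduce coefficients mod 17: 8·t ≡ 0 (mod 17).
    The inverse of 8 mod 17 is 15 (since 8·15 = 120 = 7·17 + 1), so t ≡ 15·0 = 0 ≡ 0 (mod 17).
    Then x = 479 + 1045·0 = 479, valid modulo lcm(1045, 17) = 17765: x ≡ 479 (mod 17765).
  Combine with x ≡ 1 (mod 4); new modulus lcm = 71060.
    Write x = 479 + 17765·t and substitute into x ≡ 1 (mod 4): 17765·t ≡ 1 − 479 = -478 (mod 4).
    Reduce coefficients mod 4: 1·t ≡ 2 (mod 4).
    So t ≡ 2 (mod 4).
    Then x = 479 + 17765·2 = 36009, valid modulo lcm(17765, 4) = 71060: x ≡ 36009 (mod 71060).
Verify against each original: 36009 mod 11 = 6, 36009 mod 5 = 4, 36009 mod 19 = 4, 36009 mod 17 = 3, 36009 mod 4 = 1.

x ≡ 36009 (mod 71060).


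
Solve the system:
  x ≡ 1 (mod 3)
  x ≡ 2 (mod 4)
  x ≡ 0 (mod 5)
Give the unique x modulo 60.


Moduli 3, 4, 5 are pairwise coprime; by CRT there is a unique solution modulo M = 3 · 4 · 5 = 60.
Solve pairwise, accumulating the modulus:
  Start with x ≡ 1 (mod 3).
  Combine with x ≡ 2 (mod 4): since gcd(3, 4) = 1, we get a unique residue mod 12.
    Write x = 1 + 3·t and substitute into x ≡ 2 (mod 4): 3·t ≡ 2 − 1 = 1 (mod 4).
    The inverse of 3 mod 4 is 3 (since 3·3 = 9 = 2·4 + 1), so t ≡ 3·1 = 3 ≡ 3 (mod 4).
    Then x = 1 + 3·3 = 10, valid modulo lcm(3, 4) = 12: x ≡ 10 (mod 12).
  Combine with x ≡ 0 (mod 5): since gcd(12, 5) = 1, we get a unique residue mod 60.
    Write x = 10 + 12·t and substitute into x ≡ 0 (mod 5): 12·t ≡ 0 − 10 = -10 (mod 5).
    Reduce coefficients mod 5: 2·t ≡ 0 (mod 5).
    The inverse of 2 mod 5 is 3 (since 2·3 = 6 = 1·5 + 1), so t ≡ 3·0 = 0 ≡ 0 (mod 5).
    Then x = 10 + 12·0 = 10, valid modulo lcm(12, 5) = 60: x ≡ 10 (mod 60).
Verify: 10 mod 3 = 1 ✓, 10 mod 4 = 2 ✓, 10 mod 5 = 0 ✓.

x ≡ 10 (mod 60).


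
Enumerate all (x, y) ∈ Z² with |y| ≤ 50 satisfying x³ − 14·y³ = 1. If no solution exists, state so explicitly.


The equation is x³ - 14y³ = 1. For fixed y, x³ = 14·y³ + 1, so a solution requires the RHS to be a perfect cube.
Strategy: iterate y from -50 to 50, compute RHS = 14·y³ + 1, and check whether it is a (positive or negative) perfect cube.
Check small values of y:
  y = 0: RHS = 1 = (1)³ ⇒ x = 1 works.
  y = 1: RHS = 15 is not a perfect cube.
  y = -1: RHS = -13 is not a perfect cube.
  y = 2: RHS = 113 is not a perfect cube.
  y = -2: RHS = -111 is not a perfect cube.
  y = 3: RHS = 379 is not a perfect cube.
  y = -3: RHS = -377 is not a perfect cube.
Continuing the search up to |y| = 50 finds no further solutions beyond those listed.
Collected solutions: (1, 0).

Solutions (with |y| ≤ 50): (1, 0).


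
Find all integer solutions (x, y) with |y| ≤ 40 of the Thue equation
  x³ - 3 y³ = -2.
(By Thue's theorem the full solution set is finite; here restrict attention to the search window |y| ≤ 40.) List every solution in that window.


The equation is x³ - 3y³ = -2. For fixed y, x³ = 3·y³ − 2, so a solution requires the RHS to be a perfect cube.
Strategy: iterate y from -40 to 40, compute RHS = 3·y³ − 2, and check whether it is a (positive or negative) perfect cube.
Check small values of y:
  y = 0: RHS = -2 is not a perfect cube.
  y = 1: RHS = 1 = (1)³ ⇒ x = 1 works.
  y = -1: RHS = -5 is not a perfect cube.
  y = 2: RHS = 22 is not a perfect cube.
  y = -2: RHS = -26 is not a perfect cube.
  y = 3: RHS = 79 is not a perfect cube.
  y = -3: RHS = -83 is not a perfect cube.
Continuing the search up to |y| = 40 finds no further solutions beyond those listed.
Collected solutions: (1, 1).

Solutions (with |y| ≤ 40): (1, 1).


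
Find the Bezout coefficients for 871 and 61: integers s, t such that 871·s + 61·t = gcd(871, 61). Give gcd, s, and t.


Euclidean algorithm on (871, 61) — divide until remainder is 0:
  871 = 14 · 61 + 17
  61 = 3 · 17 + 10
  17 = 1 · 10 + 7
  10 = 1 · 7 + 3
  7 = 2 · 3 + 1
  3 = 3 · 1 + 0
gcd(871, 61) = 1.
Track Bezout coefficients alongside the remainders: start with r₀ = 871 = a·1 + b·0 (s = 1, t = 0) and r₁ = 61 = a·0 + b·1 (s = 0, t = 1); each new remainder r_{k+1} = r_{k-1} − q_k·r_k inherits s_{k+1} = s_{k-1} − q_k·s_k, t_{k+1} = t_{k-1} − q_k·t_k, so r_k = a·s_k + b·t_k at every step:
  q = 14: r = 17, s = 1 − 14·0 = 1, t = 0 − 14·1 = -14  (check: 871·1 + 61·(-14) = 17)
  q = 3: r = 10, s = 0 − 3·1 = -3, t = 1 − 3·(-14) = 43  (check: 871·(-3) + 61·43 = 10)
  q = 1: r = 7, s = 1 − 1·(-3) = 4, t = -14 − 1·43 = -57  (check: 871·4 + 61·(-57) = 7)
  q = 1: r = 3, s = -3 − 1·4 = -7, t = 43 − 1·(-57) = 100  (check: 871·(-7) + 61·100 = 3)
  q = 2: r = 1, s = 4 − 2·(-7) = 18, t = -57 − 2·100 = -257  (check: 871·18 + 61·(-257) = 1)
The row with r = 1 (the gcd) gives the Bezout coefficients s = 18, t = -257.
Result: 871 · (18) + 61 · (-257) = 1.

gcd(871, 61) = 1; s = 18, t = -257 (check: 871·18 + 61·(-257) = 1).


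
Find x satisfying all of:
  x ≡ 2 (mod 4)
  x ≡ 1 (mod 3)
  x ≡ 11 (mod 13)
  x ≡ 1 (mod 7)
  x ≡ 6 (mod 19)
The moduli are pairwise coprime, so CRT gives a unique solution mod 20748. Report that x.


Product of moduli M = 4 · 3 · 13 · 7 · 19 = 20748.
Merge one congruence at a time:
  Start: x ≡ 2 (mod 4).
  Combine with x ≡ 1 (mod 3); new modulus lcm = 12.
    Write x = 2 + 4·t and substitute into x ≡ 1 (mod 3): 4·t ≡ 1 − 2 = -1 (mod 3).
    Reduce coefficients mod 3: 1·t ≡ 2 (mod 3).
    So t ≡ 2 (mod 3).
    Then x = 2 + 4·2 = 10, valid modulo lcm(4, 3) = 12: x ≡ 10 (mod 12).
  Combine with x ≡ 11 (mod 13); new modulus lcm = 156.
    Write x = 10 + 12·t and substitute into x ≡ 11 (mod 13): 12·t ≡ 11 − 10 = 1 (mod 13).
    The inverse of 12 mod 13 is 12 (since 12·12 = 144 = 11·13 + 1), so t ≡ 12·1 = 12 ≡ 12 (mod 13).
    Then x = 10 + 12·12 = 154, valid modulo lcm(12, 13) = 156: x ≡ 154 (mod 156).
  Combine with x ≡ 1 (mod 7); new modulus lcm = 1092.
    Write x = 154 + 156·t and substitute into x ≡ 1 (mod 7): 156·t ≡ 1 − 154 = -153 (mod 7).
    Reduce coefficients mod 7: 2·t ≡ 1 (mod 7).
    The inverse of 2 mod 7 is 4 (since 2·4 = 8 = 1·7 + 1), so t ≡ 4·1 = 4 ≡ 4 (mod 7).
    Then x = 154 + 156·4 = 778, valid modulo lcm(156, 7) = 1092: x ≡ 778 (mod 1092).
  Combine with x ≡ 6 (mod 19); new modulus lcm = 20748.
    Write x = 778 + 1092·t and substitute into x ≡ 6 (mod 19): 1092·t ≡ 6 − 778 = -772 (mod 19).
    Reduce coefficients mod 19: 9·t ≡ 7 (mod 19).
    The inverse of 9 mod 19 is 17 (since 9·17 = 153 = 8·19 + 1), so t ≡ 17·7 = 119 ≡ 5 (mod 19).
    Then x = 778 + 1092·5 = 6238, valid modulo lcm(1092, 19) = 20748: x ≡ 6238 (mod 20748).
Verify against each original: 6238 mod 4 = 2, 6238 mod 3 = 1, 6238 mod 13 = 11, 6238 mod 7 = 1, 6238 mod 19 = 6.

x ≡ 6238 (mod 20748).


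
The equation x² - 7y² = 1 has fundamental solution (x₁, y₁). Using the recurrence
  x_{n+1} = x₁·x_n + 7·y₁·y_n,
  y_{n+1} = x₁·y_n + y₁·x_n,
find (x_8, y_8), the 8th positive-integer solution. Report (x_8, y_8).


Step 1: Find the fundamental solution (x₁, y₁) of x² - 7y² = 1.
  Expand √7 as a continued fraction. a₀ = ⌊√7⌋ = 2; iterate m_{k+1} = d_k·a_k − m_k, d_{k+1} = (7 − m_{k+1}²)/d_k, a_{k+1} = ⌊(a₀ + m_{k+1})/d_{k+1}⌋ (starting m₀ = 0, d₀ = 1), with convergents p_k = a_k·p_{k-1} + p_{k-2}, q_k = a_k·q_{k-1} + q_{k-2} (p₋₁ = 1, q₋₁ = 0):
  k = 0: a₀ = 2; p₀/q₀ = 2/1; p₀² − 7·q₀² = 4 − 7 = -3.
  k = 1: m = 2, d = 3, a = ⌊(2 + 2)/3⌋ = 1; p/q = (1·2 + 1)/(1·1 + 0) = 3/1; p² − 7·q² = 9 − 7 = 2.
  k = 2: m = 1, d = 2, a = ⌊(2 + 1)/2⌋ = 1; p/q = (1·3 + 2)/(1·1 + 1) = 5/2; p² − 7·q² = 25 − 28 = -3.
  k = 3: m = 1, d = 3, a = ⌊(2 + 1)/3⌋ = 1; p/q = (1·5 + 3)/(1·2 + 1) = 8/3; p² − 7·q² = 64 − 63 = 1.
  The first convergent with p² − 7·q² = 1 gives the fundamental solution (x₁, y₁) = (8, 3).
Step 2: Apply the recurrence (x_{n+1}, y_{n+1}) = (x₁x_n + 7y₁y_n, x₁y_n + y₁x_n) repeatedly.
  From (x_1, y_1) = (8, 3): x_2 = 8·8 + 7·3·3 = 127; y_2 = 8·3 + 3·8 = 48.
  From (x_2, y_2) = (127, 48): x_3 = 8·127 + 7·3·48 = 2024; y_3 = 8·48 + 3·127 = 765.
  From (x_3, y_3) = (2024, 765): x_4 = 8·2024 + 7·3·765 = 32257; y_4 = 8·765 + 3·2024 = 12192.
  From (x_4, y_4) = (32257, 12192): x_5 = 8·32257 + 7·3·12192 = 514088; y_5 = 8·12192 + 3·32257 = 194307.
  From (x_5, y_5) = (514088, 194307): x_6 = 8·514088 + 7·3·194307 = 8193151; y_6 = 8·194307 + 3·514088 = 3096720.
  From (x_6, y_6) = (8193151, 3096720): x_7 = 8·8193151 + 7·3·3096720 = 130576328; y_7 = 8·3096720 + 3·8193151 = 49353213.
  From (x_7, y_7) = (130576328, 49353213): x_8 = 8·130576328 + 7·3·49353213 = 2081028097; y_8 = 8·49353213 + 3·130576328 = 786554688.
Step 3: Verify x_8² - 7·y_8² = 4330677940503441409 - 4330677940503441408 = 1 (should be 1). ✓

(x_1, y_1) = (8, 3); (x_8, y_8) = (2081028097, 786554688).


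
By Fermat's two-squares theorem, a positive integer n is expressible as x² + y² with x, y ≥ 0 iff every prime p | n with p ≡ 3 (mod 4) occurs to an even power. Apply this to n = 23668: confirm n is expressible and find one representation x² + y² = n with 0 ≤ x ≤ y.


Step 1: Factor n = 23668 = 2^2 · 61 · 97.
Step 2: Check the mod-4 condition on each prime factor: 2 = 2 (special); 61 ≡ 1 (mod 4), exponent 1; 97 ≡ 1 (mod 4), exponent 1.
All primes ≡ 3 (mod 4) appear to even exponent (or don't appear), so by the two-squares theorem n IS expressible as a sum of two squares.
Step 3: Build a representation. Group n = k² · m with k = 2 and m = 61 · 97 = 5917 (a product of primes ≡ 1 (mod 4)); a representation of m scales to one of n via (k·x)² + (k·y)² = k²(x² + y²). Each prime p ≡ 1 (mod 4) is itself a sum of two squares; find a² by testing p − a² for a perfect square:
  61: 61 − 1² = 60, 61 − 2² = 57, 61 − 3² = 52, 61 − 4² = 45, 61 − 5² = 36 = 6² ⇒ 61 = 5² + 6².
  97: 97 − 1² = 96, 97 − 2² = 93, 97 − 3² = 88, 97 − 4² = 81 = 9² ⇒ 97 = 4² + 9².
  Combine using the Brahmagupta–Fibonacci identity (a² + b²)(c² + d²) = (ac − bd)² + (ad + bc)² = (ac + bd)² + (ad − bc)²:
  61 · 97 = 5917: from (5² + 6²)(4² + 9²), take (5·4 − 6·9, 5·9 + 6·4) = (20 − 54, 45 + 24) = (-34, 69); dropping signs (only squares matter) gives (34, 69); check 34² + 69² = 1156 + 4761 = 5917 ✓.
  Scale by k = 2: (2·34, 2·69) = (68, 138).
Step 4: Order so x ≤ y and verify: 68² + 138² = 4624 + 19044 = 23668 = n. ✓

n = 23668 = 68² + 138² (one valid representation with x ≤ y).


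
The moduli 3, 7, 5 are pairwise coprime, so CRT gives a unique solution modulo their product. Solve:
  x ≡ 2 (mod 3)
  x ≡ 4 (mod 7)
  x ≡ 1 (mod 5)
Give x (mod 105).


Moduli 3, 7, 5 are pairwise coprime; by CRT there is a unique solution modulo M = 3 · 7 · 5 = 105.
Solve pairwise, accumulating the modulus:
  Start with x ≡ 2 (mod 3).
  Combine with x ≡ 4 (mod 7): since gcd(3, 7) = 1, we get a unique residue mod 21.
    Write x = 2 + 3·t and substitute into x ≡ 4 (mod 7): 3·t ≡ 4 − 2 = 2 (mod 7).
    The inverse of 3 mod 7 is 5 (since 3·5 = 15 = 2·7 + 1), so t ≡ 5·2 = 10 ≡ 3 (mod 7).
    Then x = 2 + 3·3 = 11, valid modulo lcm(3, 7) = 21: x ≡ 11 (mod 21).
  Combine with x ≡ 1 (mod 5): since gcd(21, 5) = 1, we get a unique residue mod 105.
    Write x = 11 + 21·t and substitute into x ≡ 1 (mod 5): 21·t ≡ 1 − 11 = -10 (mod 5).
    Reduce coefficients mod 5: 1·t ≡ 0 (mod 5).
    So t ≡ 0 (mod 5).
    Then x = 11 + 21·0 = 11, valid modulo lcm(21, 5) = 105: x ≡ 11 (mod 105).
Verify: 11 mod 3 = 2 ✓, 11 mod 7 = 4 ✓, 11 mod 5 = 1 ✓.

x ≡ 11 (mod 105).


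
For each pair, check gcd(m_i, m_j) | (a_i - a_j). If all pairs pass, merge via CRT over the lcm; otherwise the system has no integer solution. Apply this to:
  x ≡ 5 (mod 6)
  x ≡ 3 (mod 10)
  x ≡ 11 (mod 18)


Moduli 6, 10, 18 are not pairwise coprime, so CRT works modulo lcm(m_i) when all pairwise compatibility conditions hold.
Pairwise compatibility: gcd(m_i, m_j) must divide a_i - a_j for every pair.
Merge one congruence at a time:
  Start: x ≡ 5 (mod 6).
  Combine with x ≡ 3 (mod 10): gcd(6, 10) = 2; 3 - 5 = -2, which IS divisible by 2, so compatible.
    Write x = 5 + 6·t and substitute into x ≡ 3 (mod 10): 6·t ≡ 3 − 5 = -2 (mod 10).
    Divide the congruence (and modulus) by g = 2: 3·t ≡ -1 (mod 5).
    Reduce coefficients mod 5: 3·t ≡ 4 (mod 5).
    The inverse of 3 mod 5 is 2 (since 3·2 = 6 = 1·5 + 1), so t ≡ 2·4 = 8 ≡ 3 (mod 5).
    Then x = 5 + 6·3 = 23, valid modulo lcm(6, 10) = 30: x ≡ 23 (mod 30).
  Combine with x ≡ 11 (mod 18): gcd(30, 18) = 6; 11 - 23 = -12, which IS divisible by 6, so compatible.
    Write x = 23 + 30·t and substitute into x ≡ 11 (mod 18): 30·t ≡ 11 − 23 = -12 (mod 18).
    Divide the congruence (and modulus) by g = 6: 5·t ≡ -2 (mod 3).
    Reduce coefficients mod 3: 2·t ≡ 1 (mod 3).
    The inverse of 2 mod 3 is 2 (since 2·2 = 4 = 1·3 + 1), so t ≡ 2·1 = 2 ≡ 2 (mod 3).
    Then x = 23 + 30·2 = 83, valid modulo lcm(30, 18) = 90: x ≡ 83 (mod 90).
Verify: 83 mod 6 = 5, 83 mod 10 = 3, 83 mod 18 = 11.

x ≡ 83 (mod 90).


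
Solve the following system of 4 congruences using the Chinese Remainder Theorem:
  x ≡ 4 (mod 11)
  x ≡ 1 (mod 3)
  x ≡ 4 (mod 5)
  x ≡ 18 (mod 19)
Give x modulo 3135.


Product of moduli M = 11 · 3 · 5 · 19 = 3135.
Merge one congruence at a time:
  Start: x ≡ 4 (mod 11).
  Combine with x ≡ 1 (mod 3); new modulus lcm = 33.
    Write x = 4 + 11·t and substitute into x ≡ 1 (mod 3): 11·t ≡ 1 − 4 = -3 (mod 3).
    Reduce coefficients mod 3: 2·t ≡ 0 (mod 3).
    The inverse of 2 mod 3 is 2 (since 2·2 = 4 = 1·3 + 1), so t ≡ 2·0 = 0 ≡ 0 (mod 3).
    Then x = 4 + 11·0 = 4, valid modulo lcm(11, 3) = 33: x ≡ 4 (mod 33).
  Combine with x ≡ 4 (mod 5); new modulus lcm = 165.
    Write x = 4 + 33·t and substitute into x ≡ 4 (mod 5): 33·t ≡ 4 − 4 = 0 (mod 5).
    Reduce coefficients mod 5: 3·t ≡ 0 (mod 5).
    The inverse of 3 mod 5 is 2 (since 3·2 = 6 = 1·5 + 1), so t ≡ 2·0 = 0 ≡ 0 (mod 5).
    Then x = 4 + 33·0 = 4, valid modulo lcm(33, 5) = 165: x ≡ 4 (mod 165).
  Combine with x ≡ 18 (mod 19); new modulus lcm = 3135.
    Write x = 4 + 165·t and substitute into x ≡ 18 (mod 19): 165·t ≡ 18 − 4 = 14 (mod 19).
    Reduce coefficients mod 19: 13·t ≡ 14 (mod 19).
    The inverse of 13 mod 19 is 3 (since 13·3 = 39 = 2·19 + 1), so t ≡ 3·14 = 42 ≡ 4 (mod 19).
    Then x = 4 + 165·4 = 664, valid modulo lcm(165, 19) = 3135: x ≡ 664 (mod 3135).
Verify against each original: 664 mod 11 = 4, 664 mod 3 = 1, 664 mod 5 = 4, 664 mod 19 = 18.

x ≡ 664 (mod 3135).


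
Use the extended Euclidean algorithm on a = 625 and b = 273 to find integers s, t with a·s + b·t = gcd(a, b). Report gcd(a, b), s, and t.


Euclidean algorithm on (625, 273) — divide until remainder is 0:
  625 = 2 · 273 + 79
  273 = 3 · 79 + 36
  79 = 2 · 36 + 7
  36 = 5 · 7 + 1
  7 = 7 · 1 + 0
gcd(625, 273) = 1.
Track Bezout coefficients alongside the remainders: start with r₀ = 625 = a·1 + b·0 (s = 1, t = 0) and r₁ = 273 = a·0 + b·1 (s = 0, t = 1); each new remainder r_{k+1} = r_{k-1} − q_k·r_k inherits s_{k+1} = s_{k-1} − q_k·s_k, t_{k+1} = t_{k-1} − q_k·t_k, so r_k = a·s_k + b·t_k at every step:
  q = 2: r = 79, s = 1 − 2·0 = 1, t = 0 − 2·1 = -2  (check: 625·1 + 273·(-2) = 79)
  q = 3: r = 36, s = 0 − 3·1 = -3, t = 1 − 3·(-2) = 7  (check: 625·(-3) + 273·7 = 36)
  q = 2: r = 7, s = 1 − 2·(-3) = 7, t = -2 − 2·7 = -16  (check: 625·7 + 273·(-16) = 7)
  q = 5: r = 1, s = -3 − 5·7 = -38, t = 7 − 5·(-16) = 87  (check: 625·(-38) + 273·87 = 1)
The row with r = 1 (the gcd) gives the Bezout coefficients s = -38, t = 87.
Result: 625 · (-38) + 273 · (87) = 1.

gcd(625, 273) = 1; s = -38, t = 87 (check: 625·(-38) + 273·87 = 1).


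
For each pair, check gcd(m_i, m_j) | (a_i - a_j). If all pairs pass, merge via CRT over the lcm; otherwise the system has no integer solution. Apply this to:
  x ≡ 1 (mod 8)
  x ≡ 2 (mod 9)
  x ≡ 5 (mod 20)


Moduli 8, 9, 20 are not pairwise coprime, so CRT works modulo lcm(m_i) when all pairwise compatibility conditions hold.
Pairwise compatibility: gcd(m_i, m_j) must divide a_i - a_j for every pair.
Merge one congruence at a time:
  Start: x ≡ 1 (mod 8).
  Combine with x ≡ 2 (mod 9): gcd(8, 9) = 1; 2 - 1 = 1, which IS divisible by 1, so compatible.
    Write x = 1 + 8·t and substitute into x ≡ 2 (mod 9): 8·t ≡ 2 − 1 = 1 (mod 9).
    The inverse of 8 mod 9 is 8 (since 8·8 = 64 = 7·9 + 1), so t ≡ 8·1 = 8 ≡ 8 (mod 9).
    Then x = 1 + 8·8 = 65, valid modulo lcm(8, 9) = 72: x ≡ 65 (mod 72).
  Combine with x ≡ 5 (mod 20): gcd(72, 20) = 4; 5 - 65 = -60, which IS divisible by 4, so compatible.
    Write x = 65 + 72·t and substitute into x ≡ 5 (mod 20): 72·t ≡ 5 − 65 = -60 (mod 20).
    Divide the congruence (and modulus) by g = 4: 18·t ≡ -15 (mod 5).
    Reduce coefficients mod 5: 3·t ≡ 0 (mod 5).
    The inverse of 3 mod 5 is 2 (since 3·2 = 6 = 1·5 + 1), so t ≡ 2·0 = 0 ≡ 0 (mod 5).
    Then x = 65 + 72·0 = 65, valid modulo lcm(72, 20) = 360: x ≡ 65 (mod 360).
Verify: 65 mod 8 = 1, 65 mod 9 = 2, 65 mod 20 = 5.

x ≡ 65 (mod 360).


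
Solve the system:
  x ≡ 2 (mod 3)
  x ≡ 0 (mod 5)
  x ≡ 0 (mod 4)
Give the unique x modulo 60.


Moduli 3, 5, 4 are pairwise coprime; by CRT there is a unique solution modulo M = 3 · 5 · 4 = 60.
Solve pairwise, accumulating the modulus:
  Start with x ≡ 2 (mod 3).
  Combine with x ≡ 0 (mod 5): since gcd(3, 5) = 1, we get a unique residue mod 15.
    Write x = 2 + 3·t and substitute into x ≡ 0 (mod 5): 3·t ≡ 0 − 2 = -2 (mod 5).
    Reduce coefficients mod 5: 3·t ≡ 3 (mod 5).
    The inverse of 3 mod 5 is 2 (since 3·2 = 6 = 1·5 + 1), so t ≡ 2·3 = 6 ≡ 1 (mod 5).
    Then x = 2 + 3·1 = 5, valid modulo lcm(3, 5) = 15: x ≡ 5 (mod 15).
  Combine with x ≡ 0 (mod 4): since gcd(15, 4) = 1, we get a unique residue mod 60.
    Write x = 5 + 15·t and substitute into x ≡ 0 (mod 4): 15·t ≡ 0 − 5 = -5 (mod 4).
    Reduce coefficients mod 4: 3·t ≡ 3 (mod 4).
    The inverse of 3 mod 4 is 3 (since 3·3 = 9 = 2·4 + 1), so t ≡ 3·3 = 9 ≡ 1 (mod 4).
    Then x = 5 + 15·1 = 20, valid modulo lcm(15, 4) = 60: x ≡ 20 (mod 60).
Verify: 20 mod 3 = 2 ✓, 20 mod 5 = 0 ✓, 20 mod 4 = 0 ✓.

x ≡ 20 (mod 60).


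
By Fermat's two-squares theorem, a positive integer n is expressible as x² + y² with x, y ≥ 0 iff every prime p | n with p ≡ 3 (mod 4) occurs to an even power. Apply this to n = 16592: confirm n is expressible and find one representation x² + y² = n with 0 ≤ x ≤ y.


Step 1: Factor n = 16592 = 2^4 · 17 · 61.
Step 2: Check the mod-4 condition on each prime factor: 2 = 2 (special); 17 ≡ 1 (mod 4), exponent 1; 61 ≡ 1 (mod 4), exponent 1.
All primes ≡ 3 (mod 4) appear to even exponent (or don't appear), so by the two-squares theorem n IS expressible as a sum of two squares.
Step 3: Build a representation. Group n = k² · m with k = 4 and m = 17 · 61 = 1037 (a product of primes ≡ 1 (mod 4)); a representation of m scales to one of n via (k·x)² + (k·y)² = k²(x² + y²). Each prime p ≡ 1 (mod 4) is itself a sum of two squares; find a² by testing p − a² for a perfect square:
  17: 17 − 1² = 16 = 4² ⇒ 17 = 1² + 4².
  61: 61 − 1² = 60, 61 − 2² = 57, 61 − 3² = 52, 61 − 4² = 45, 61 − 5² = 36 = 6² ⇒ 61 = 5² + 6².
  Combine using the Brahmagupta–Fibonacci identity (a² + b²)(c² + d²) = (ac − bd)² + (ad + bc)² = (ac + bd)² + (ad − bc)²:
  17 · 61 = 1037: from (1² + 4²)(5² + 6²), take (1·5 − 4·6, 1·6 + 4·5) = (5 − 24, 6 + 20) = (-19, 26); dropping signs (only squares matter) gives (19, 26); check 19² + 26² = 361 + 676 = 1037 ✓.
  Scale by k = 4: (4·19, 4·26) = (76, 104).
Step 4: Order so x ≤ y and verify: 76² + 104² = 5776 + 10816 = 16592 = n. ✓

n = 16592 = 76² + 104² (one valid representation with x ≤ y).


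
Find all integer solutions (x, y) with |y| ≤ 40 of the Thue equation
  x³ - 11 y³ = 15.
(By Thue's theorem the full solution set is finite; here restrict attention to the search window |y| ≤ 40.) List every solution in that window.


The equation is x³ - 11y³ = 15. For fixed y, x³ = 11·y³ + 15, so a solution requires the RHS to be a perfect cube.
Strategy: iterate y from -40 to 40, compute RHS = 11·y³ + 15, and check whether it is a (positive or negative) perfect cube.
Check small values of y:
  y = 0: RHS = 15 is not a perfect cube.
  y = 1: RHS = 26 is not a perfect cube.
  y = -1: RHS = 4 is not a perfect cube.
  y = 2: RHS = 103 is not a perfect cube.
  y = -2: RHS = -73 is not a perfect cube.
  y = 3: RHS = 312 is not a perfect cube.
  y = -3: RHS = -282 is not a perfect cube.
Continuing the search up to |y| = 40 finds no solutions either.
No (x, y) in the scanned range satisfies the equation.

No integer solutions with |y| ≤ 40.


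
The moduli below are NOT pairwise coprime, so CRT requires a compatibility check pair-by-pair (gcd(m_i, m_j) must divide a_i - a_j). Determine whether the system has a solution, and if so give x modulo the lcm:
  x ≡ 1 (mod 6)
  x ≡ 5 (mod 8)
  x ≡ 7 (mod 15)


Moduli 6, 8, 15 are not pairwise coprime, so CRT works modulo lcm(m_i) when all pairwise compatibility conditions hold.
Pairwise compatibility: gcd(m_i, m_j) must divide a_i - a_j for every pair.
Merge one congruence at a time:
  Start: x ≡ 1 (mod 6).
  Combine with x ≡ 5 (mod 8): gcd(6, 8) = 2; 5 - 1 = 4, which IS divisible by 2, so compatible.
    Write x = 1 + 6·t and substitute into x ≡ 5 (mod 8): 6·t ≡ 5 − 1 = 4 (mod 8).
    Divide the congruence (and modulus) by g = 2: 3·t ≡ 2 (mod 4).
    The inverse of 3 mod 4 is 3 (since 3·3 = 9 = 2·4 + 1), so t ≡ 3·2 = 6 ≡ 2 (mod 4).
    Then x = 1 + 6·2 = 13, valid modulo lcm(6, 8) = 24: x ≡ 13 (mod 24).
  Combine with x ≡ 7 (mod 15): gcd(24, 15) = 3; 7 - 13 = -6, which IS divisible by 3, so compatible.
    Write x = 13 + 24·t and substitute into x ≡ 7 (mod 15): 24·t ≡ 7 − 13 = -6 (mod 15).
    Divide the congruence (and modulus) by g = 3: 8·t ≡ -2 (mod 5).
    Reduce coefficients mod 5: 3·t ≡ 3 (mod 5).
    The inverse of 3 mod 5 is 2 (since 3·2 = 6 = 1·5 + 1), so t ≡ 2·3 = 6 ≡ 1 (mod 5).
    Then x = 13 + 24·1 = 37, valid modulo lcm(24, 15) = 120: x ≡ 37 (mod 120).
Verify: 37 mod 6 = 1, 37 mod 8 = 5, 37 mod 15 = 7.

x ≡ 37 (mod 120).


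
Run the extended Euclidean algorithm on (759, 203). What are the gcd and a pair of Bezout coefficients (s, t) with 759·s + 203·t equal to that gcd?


Euclidean algorithm on (759, 203) — divide until remainder is 0:
  759 = 3 · 203 + 150
  203 = 1 · 150 + 53
  150 = 2 · 53 + 44
  53 = 1 · 44 + 9
  44 = 4 · 9 + 8
  9 = 1 · 8 + 1
  8 = 8 · 1 + 0
gcd(759, 203) = 1.
Track Bezout coefficients alongside the remainders: start with r₀ = 759 = a·1 + b·0 (s = 1, t = 0) and r₁ = 203 = a·0 + b·1 (s = 0, t = 1); each new remainder r_{k+1} = r_{k-1} − q_k·r_k inherits s_{k+1} = s_{k-1} − q_k·s_k, t_{k+1} = t_{k-1} − q_k·t_k, so r_k = a·s_k + b·t_k at every step:
  q = 3: r = 150, s = 1 − 3·0 = 1, t = 0 − 3·1 = -3  (check: 759·1 + 203·(-3) = 150)
  q = 1: r = 53, s = 0 − 1·1 = -1, t = 1 − 1·(-3) = 4  (check: 759·(-1) + 203·4 = 53)
  q = 2: r = 44, s = 1 − 2·(-1) = 3, t = -3 − 2·4 = -11  (check: 759·3 + 203·(-11) = 44)
  q = 1: r = 9, s = -1 − 1·3 = -4, t = 4 − 1·(-11) = 15  (check: 759·(-4) + 203·15 = 9)
  q = 4: r = 8, s = 3 − 4·(-4) = 19, t = -11 − 4·15 = -71  (check: 759·19 + 203·(-71) = 8)
  q = 1: r = 1, s = -4 − 1·19 = -23, t = 15 − 1·(-71) = 86  (check: 759·(-23) + 203·86 = 1)
The row with r = 1 (the gcd) gives the Bezout coefficients s = -23, t = 86.
Result: 759 · (-23) + 203 · (86) = 1.

gcd(759, 203) = 1; s = -23, t = 86 (check: 759·(-23) + 203·86 = 1).


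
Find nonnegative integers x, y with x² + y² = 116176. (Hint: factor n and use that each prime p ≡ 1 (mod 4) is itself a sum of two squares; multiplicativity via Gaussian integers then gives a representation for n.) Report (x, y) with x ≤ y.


Step 1: Factor n = 116176 = 2^4 · 53 · 137.
Step 2: Check the mod-4 condition on each prime factor: 2 = 2 (special); 53 ≡ 1 (mod 4), exponent 1; 137 ≡ 1 (mod 4), exponent 1.
All primes ≡ 3 (mod 4) appear to even exponent (or don't appear), so by the two-squares theorem n IS expressible as a sum of two squares.
Step 3: Build a representation. Group n = k² · m with k = 4 and m = 53 · 137 = 7261 (a product of primes ≡ 1 (mod 4)); a representation of m scales to one of n via (k·x)² + (k·y)² = k²(x² + y²). Each prime p ≡ 1 (mod 4) is itself a sum of two squares; find a² by testing p − a² for a perfect square:
  53: 53 − 1² = 52, 53 − 2² = 49 = 7² ⇒ 53 = 2² + 7².
  137: 137 − 1² = 136, 137 − 2² = 133, 137 − 3² = 128, 137 − 4² = 121 = 11² ⇒ 137 = 4² + 11².
  Combine using the Brahmagupta–Fibonacci identity (a² + b²)(c² + d²) = (ac − bd)² + (ad + bc)² = (ac + bd)² + (ad − bc)²:
  53 · 137 = 7261: from (2² + 7²)(4² + 11²), take (2·4 − 7·11, 2·11 + 7·4) = (8 − 77, 22 + 28) = (-69, 50); dropping signs (only squares matter) gives (69, 50); check 69² + 50² = 4761 + 2500 = 7261 ✓.
  Scale by k = 4: (4·69, 4·50) = (276, 200).
Step 4: Order so x ≤ y and verify: 200² + 276² = 40000 + 76176 = 116176 = n. ✓

n = 116176 = 200² + 276² (one valid representation with x ≤ y).


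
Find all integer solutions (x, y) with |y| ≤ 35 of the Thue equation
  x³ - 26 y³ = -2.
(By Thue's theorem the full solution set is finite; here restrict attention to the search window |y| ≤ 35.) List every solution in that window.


The equation is x³ - 26y³ = -2. For fixed y, x³ = 26·y³ − 2, so a solution requires the RHS to be a perfect cube.
Strategy: iterate y from -35 to 35, compute RHS = 26·y³ − 2, and check whether it is a (positive or negative) perfect cube.
Check small values of y:
  y = 0: RHS = -2 is not a perfect cube.
  y = 1: RHS = 24 is not a perfect cube.
  y = -1: RHS = -28 is not a perfect cube.
  y = 2: RHS = 206 is not a perfect cube.
  y = -2: RHS = -210 is not a perfect cube.
  y = 3: RHS = 700 is not a perfect cube.
  y = -3: RHS = -704 is not a perfect cube.
Continuing the search up to |y| = 35 finds no solutions either.
No (x, y) in the scanned range satisfies the equation.

No integer solutions with |y| ≤ 35.


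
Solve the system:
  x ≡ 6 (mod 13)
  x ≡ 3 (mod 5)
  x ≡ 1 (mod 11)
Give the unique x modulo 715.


Moduli 13, 5, 11 are pairwise coprime; by CRT there is a unique solution modulo M = 13 · 5 · 11 = 715.
Solve pairwise, accumulating the modulus:
  Start with x ≡ 6 (mod 13).
  Combine with x ≡ 3 (mod 5): since gcd(13, 5) = 1, we get a unique residue mod 65.
    Write x = 6 + 13·t and substitute into x ≡ 3 (mod 5): 13·t ≡ 3 − 6 = -3 (mod 5).
    Reduce coefficients mod 5: 3·t ≡ 2 (mod 5).
    The inverse of 3 mod 5 is 2 (since 3·2 = 6 = 1·5 + 1), so t ≡ 2·2 = 4 ≡ 4 (mod 5).
    Then x = 6 + 13·4 = 58, valid modulo lcm(13, 5) = 65: x ≡ 58 (mod 65).
  Combine with x ≡ 1 (mod 11): since gcd(65, 11) = 1, we get a unique residue mod 715.
    Write x = 58 + 65·t and substitute into x ≡ 1 (mod 11): 65·t ≡ 1 − 58 = -57 (mod 11).
    Reduce coefficients mod 11: 10·t ≡ 9 (mod 11).
    The inverse of 10 mod 11 is 10 (since 10·10 = 100 = 9·11 + 1), so t ≡ 10·9 = 90 ≡ 2 (mod 11).
    Then x = 58 + 65·2 = 188, valid modulo lcm(65, 11) = 715: x ≡ 188 (mod 715).
Verify: 188 mod 13 = 6 ✓, 188 mod 5 = 3 ✓, 188 mod 11 = 1 ✓.

x ≡ 188 (mod 715).


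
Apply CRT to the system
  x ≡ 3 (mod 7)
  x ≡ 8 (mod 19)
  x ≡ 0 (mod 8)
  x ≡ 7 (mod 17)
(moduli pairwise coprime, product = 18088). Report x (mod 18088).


Product of moduli M = 7 · 19 · 8 · 17 = 18088.
Merge one congruence at a time:
  Start: x ≡ 3 (mod 7).
  Combine with x ≡ 8 (mod 19); new modulus lcm = 133.
    Write x = 3 + 7·t and substitute into x ≡ 8 (mod 19): 7·t ≡ 8 − 3 = 5 (mod 19).
    The inverse of 7 mod 19 is 11 (since 7·11 = 77 = 4·19 + 1), so t ≡ 11·5 = 55 ≡ 17 (mod 19).
    Then x = 3 + 7·17 = 122, valid modulo lcm(7, 19) = 133: x ≡ 122 (mod 133).
  Combine with x ≡ 0 (mod 8); new modulus lcm = 1064.
    Write x = 122 + 133·t and substitute into x ≡ 0 (mod 8): 133·t ≡ 0 − 122 = -122 (mod 8).
    Reduce coefficients mod 8: 5·t ≡ 6 (mod 8).
    The inverse of 5 mod 8 is 5 (since 5·5 = 25 = 3·8 + 1), so t ≡ 5·6 = 30 ≡ 6 (mod 8).
    Then x = 122 + 133·6 = 920, valid modulo lcm(133, 8) = 1064: x ≡ 920 (mod 1064).
  Combine with x ≡ 7 (mod 17); new modulus lcm = 18088.
    Write x = 920 + 1064·t and substitute into x ≡ 7 (mod 17): 1064·t ≡ 7 − 920 = -913 (mod 17).
    Reduce coefficients mod 17: 10·t ≡ 5 (mod 17).
    The inverse of 10 mod 17 is 12 (since 10·12 = 120 = 7·17 + 1), so t ≡ 12·5 = 60 ≡ 9 (mod 17).
    Then x = 920 + 1064·9 = 10496, valid modulo lcm(1064, 17) = 18088: x ≡ 10496 (mod 18088).
Verify against each original: 10496 mod 7 = 3, 10496 mod 19 = 8, 10496 mod 8 = 0, 10496 mod 17 = 7.

x ≡ 10496 (mod 18088).


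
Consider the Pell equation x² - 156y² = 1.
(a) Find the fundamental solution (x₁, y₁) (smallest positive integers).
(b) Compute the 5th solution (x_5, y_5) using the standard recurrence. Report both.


Step 1: Find the fundamental solution (x₁, y₁) of x² - 156y² = 1.
  Expand √156 as a continued fraction. a₀ = ⌊√156⌋ = 12; iterate m_{k+1} = d_k·a_k − m_k, d_{k+1} = (156 − m_{k+1}²)/d_k, a_{k+1} = ⌊(a₀ + m_{k+1})/d_{k+1}⌋ (starting m₀ = 0, d₀ = 1), with convergents p_k = a_k·p_{k-1} + p_{k-2}, q_k = a_k·q_{k-1} + q_{k-2} (p₋₁ = 1, q₋₁ = 0):
  k = 0: a₀ = 12; p₀/q₀ = 12/1; p₀² − 156·q₀² = 144 − 156 = -12.
  k = 1: m = 12, d = 12, a = ⌊(12 + 12)/12⌋ = 2; p/q = (2·12 + 1)/(2·1 + 0) = 25/2; p² − 156·q² = 625 − 624 = 1.
  The first convergent with p² − 156·q² = 1 gives the fundamental solution (x₁, y₁) = (25, 2).
Step 2: Apply the recurrence (x_{n+1}, y_{n+1}) = (x₁x_n + 156y₁y_n, x₁y_n + y₁x_n) repeatedly.
  From (x_1, y_1) = (25, 2): x_2 = 25·25 + 156·2·2 = 1249; y_2 = 25·2 + 2·25 = 100.
  From (x_2, y_2) = (1249, 100): x_3 = 25·1249 + 156·2·100 = 62425; y_3 = 25·100 + 2·1249 = 4998.
  From (x_3, y_3) = (62425, 4998): x_4 = 25·62425 + 156·2·4998 = 3120001; y_4 = 25·4998 + 2·62425 = 249800.
  From (x_4, y_4) = (3120001, 249800): x_5 = 25·3120001 + 156·2·249800 = 155937625; y_5 = 25·249800 + 2·3120001 = 12485002.
Step 3: Verify x_5² - 156·y_5² = 24316542890640625 - 24316542890640624 = 1 (should be 1). ✓

(x_1, y_1) = (25, 2); (x_5, y_5) = (155937625, 12485002).


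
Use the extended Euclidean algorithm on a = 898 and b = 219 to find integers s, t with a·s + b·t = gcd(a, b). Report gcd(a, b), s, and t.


Euclidean algorithm on (898, 219) — divide until remainder is 0:
  898 = 4 · 219 + 22
  219 = 9 · 22 + 21
  22 = 1 · 21 + 1
  21 = 21 · 1 + 0
gcd(898, 219) = 1.
Track Bezout coefficients alongside the remainders: start with r₀ = 898 = a·1 + b·0 (s = 1, t = 0) and r₁ = 219 = a·0 + b·1 (s = 0, t = 1); each new remainder r_{k+1} = r_{k-1} − q_k·r_k inherits s_{k+1} = s_{k-1} − q_k·s_k, t_{k+1} = t_{k-1} − q_k·t_k, so r_k = a·s_k + b·t_k at every step:
  q = 4: r = 22, s = 1 − 4·0 = 1, t = 0 − 4·1 = -4  (check: 898·1 + 219·(-4) = 22)
  q = 9: r = 21, s = 0 − 9·1 = -9, t = 1 − 9·(-4) = 37  (check: 898·(-9) + 219·37 = 21)
  q = 1: r = 1, s = 1 − 1·(-9) = 10, t = -4 − 1·37 = -41  (check: 898·10 + 219·(-41) = 1)
The row with r = 1 (the gcd) gives the Bezout coefficients s = 10, t = -41.
Result: 898 · (10) + 219 · (-41) = 1.

gcd(898, 219) = 1; s = 10, t = -41 (check: 898·10 + 219·(-41) = 1).


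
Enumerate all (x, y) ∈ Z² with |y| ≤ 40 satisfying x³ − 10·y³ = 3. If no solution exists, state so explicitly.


The equation is x³ - 10y³ = 3. For fixed y, x³ = 10·y³ + 3, so a solution requires the RHS to be a perfect cube.
Strategy: iterate y from -40 to 40, compute RHS = 10·y³ + 3, and check whether it is a (positive or negative) perfect cube.
Check small values of y:
  y = 0: RHS = 3 is not a perfect cube.
  y = 1: RHS = 13 is not a perfect cube.
  y = -1: RHS = -7 is not a perfect cube.
  y = 2: RHS = 83 is not a perfect cube.
  y = -2: RHS = -77 is not a perfect cube.
  y = 3: RHS = 273 is not a perfect cube.
  y = -3: RHS = -267 is not a perfect cube.
Continuing the search up to |y| = 40 finds no solutions either.
No (x, y) in the scanned range satisfies the equation.

No integer solutions with |y| ≤ 40.


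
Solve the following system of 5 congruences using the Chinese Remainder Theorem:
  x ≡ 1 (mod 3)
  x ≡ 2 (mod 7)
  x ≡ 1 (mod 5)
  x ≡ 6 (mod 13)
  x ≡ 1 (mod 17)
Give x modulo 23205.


Product of moduli M = 3 · 7 · 5 · 13 · 17 = 23205.
Merge one congruence at a time:
  Start: x ≡ 1 (mod 3).
  Combine with x ≡ 2 (mod 7); new modulus lcm = 21.
    Write x = 1 + 3·t and substitute into x ≡ 2 (mod 7): 3·t ≡ 2 − 1 = 1 (mod 7).
    The inverse of 3 mod 7 is 5 (since 3·5 = 15 = 2·7 + 1), so t ≡ 5·1 = 5 ≡ 5 (mod 7).
    Then x = 1 + 3·5 = 16, valid modulo lcm(3, 7) = 21: x ≡ 16 (mod 21).
  Combine with x ≡ 1 (mod 5); new modulus lcm = 105.
    Write x = 16 + 21·t and substitute into x ≡ 1 (mod 5): 21·t ≡ 1 − 16 = -15 (mod 5).
    Reduce coefficients mod 5: 1·t ≡ 0 (mod 5).
    So t ≡ 0 (mod 5).
    Then x = 16 + 21·0 = 16, valid modulo lcm(21, 5) = 105: x ≡ 16 (mod 105).
  Combine with x ≡ 6 (mod 13); new modulus lcm = 1365.
    Write x = 16 + 105·t and substitute into x ≡ 6 (mod 13): 105·t ≡ 6 − 16 = -10 (mod 13).
    Reduce coefficients mod 13: 1·t ≡ 3 (mod 13).
    So t ≡ 3 (mod 13).
    Then x = 16 + 105·3 = 331, valid modulo lcm(105, 13) = 1365: x ≡ 331 (mod 1365).
  Combine with x ≡ 1 (mod 17); new modulus lcm = 23205.
    Write x = 331 + 1365·t and substitute into x ≡ 1 (mod 17): 1365·t ≡ 1 − 331 = -330 (mod 17).
    Reduce coefficients mod 17: 5·t ≡ 10 (mod 17).
    The inverse of 5 mod 17 is 7 (since 5·7 = 35 = 2·17 + 1), so t ≡ 7·10 = 70 ≡ 2 (mod 17).
    Then x = 331 + 1365·2 = 3061, valid modulo lcm(1365, 17) = 23205: x ≡ 3061 (mod 23205).
Verify against each original: 3061 mod 3 = 1, 3061 mod 7 = 2, 3061 mod 5 = 1, 3061 mod 13 = 6, 3061 mod 17 = 1.

x ≡ 3061 (mod 23205).


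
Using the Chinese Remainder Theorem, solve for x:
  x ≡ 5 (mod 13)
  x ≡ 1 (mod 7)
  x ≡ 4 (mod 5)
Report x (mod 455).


Moduli 13, 7, 5 are pairwise coprime; by CRT there is a unique solution modulo M = 13 · 7 · 5 = 455.
Solve pairwise, accumulating the modulus:
  Start with x ≡ 5 (mod 13).
  Combine with x ≡ 1 (mod 7): since gcd(13, 7) = 1, we get a unique residue mod 91.
    Write x = 5 + 13·t and substitute into x ≡ 1 (mod 7): 13·t ≡ 1 − 5 = -4 (mod 7).
    Reduce coefficients mod 7: 6·t ≡ 3 (mod 7).
    The inverse of 6 mod 7 is 6 (since 6·6 = 36 = 5·7 + 1), so t ≡ 6·3 = 18 ≡ 4 (mod 7).
    Then x = 5 + 13·4 = 57, valid modulo lcm(13, 7) = 91: x ≡ 57 (mod 91).
  Combine with x ≡ 4 (mod 5): since gcd(91, 5) = 1, we get a unique residue mod 455.
    Write x = 57 + 91·t and substitute into x ≡ 4 (mod 5): 91·t ≡ 4 − 57 = -53 (mod 5).
    Reduce coefficients mod 5: 1·t ≡ 2 (mod 5).
    So t ≡ 2 (mod 5).
    Then x = 57 + 91·2 = 239, valid modulo lcm(91, 5) = 455: x ≡ 239 (mod 455).
Verify: 239 mod 13 = 5 ✓, 239 mod 7 = 1 ✓, 239 mod 5 = 4 ✓.

x ≡ 239 (mod 455).


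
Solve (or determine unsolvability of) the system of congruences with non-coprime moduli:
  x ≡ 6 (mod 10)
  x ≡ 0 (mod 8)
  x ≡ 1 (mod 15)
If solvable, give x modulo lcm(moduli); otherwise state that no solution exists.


Moduli 10, 8, 15 are not pairwise coprime, so CRT works modulo lcm(m_i) when all pairwise compatibility conditions hold.
Pairwise compatibility: gcd(m_i, m_j) must divide a_i - a_j for every pair.
Merge one congruence at a time:
  Start: x ≡ 6 (mod 10).
  Combine with x ≡ 0 (mod 8): gcd(10, 8) = 2; 0 - 6 = -6, which IS divisible by 2, so compatible.
    Write x = 6 + 10·t and substitute into x ≡ 0 (mod 8): 10·t ≡ 0 − 6 = -6 (mod 8).
    Divide the congruence (and modulus) by g = 2: 5·t ≡ -3 (mod 4).
    Reduce coefficients mod 4: 1·t ≡ 1 (mod 4).
    So t ≡ 1 (mod 4).
    Then x = 6 + 10·1 = 16, valid modulo lcm(10, 8) = 40: x ≡ 16 (mod 40).
  Combine with x ≡ 1 (mod 15): gcd(40, 15) = 5; 1 - 16 = -15, which IS divisible by 5, so compatible.
    Write x = 16 + 40·t and substitute into x ≡ 1 (mod 15): 40·t ≡ 1 − 16 = -15 (mod 15).
    Divide the congruence (and modulus) by g = 5: 8·t ≡ -3 (mod 3).
    Reduce coefficients mod 3: 2·t ≡ 0 (mod 3).
    The inverse of 2 mod 3 is 2 (since 2·2 = 4 = 1·3 + 1), so t ≡ 2·0 = 0 ≡ 0 (mod 3).
    Then x = 16 + 40·0 = 16, valid modulo lcm(40, 15) = 120: x ≡ 16 (mod 120).
Verify: 16 mod 10 = 6, 16 mod 8 = 0, 16 mod 15 = 1.

x ≡ 16 (mod 120).


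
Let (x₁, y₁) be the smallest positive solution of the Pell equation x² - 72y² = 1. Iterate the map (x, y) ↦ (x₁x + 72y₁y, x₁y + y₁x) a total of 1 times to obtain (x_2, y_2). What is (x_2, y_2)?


Step 1: Find the fundamental solution (x₁, y₁) of x² - 72y² = 1.
  Expand √72 as a continued fraction. a₀ = ⌊√72⌋ = 8; iterate m_{k+1} = d_k·a_k − m_k, d_{k+1} = (72 − m_{k+1}²)/d_k, a_{k+1} = ⌊(a₀ + m_{k+1})/d_{k+1}⌋ (starting m₀ = 0, d₀ = 1), with convergents p_k = a_k·p_{k-1} + p_{k-2}, q_k = a_k·q_{k-1} + q_{k-2} (p₋₁ = 1, q₋₁ = 0):
  k = 0: a₀ = 8; p₀/q₀ = 8/1; p₀² − 72·q₀² = 64 − 72 = -8.
  k = 1: m = 8, d = 8, a = ⌊(8 + 8)/8⌋ = 2; p/q = (2·8 + 1)/(2·1 + 0) = 17/2; p² − 72·q² = 289 − 288 = 1.
  The first convergent with p² − 72·q² = 1 gives the fundamental solution (x₁, y₁) = (17, 2).
Step 2: Apply the recurrence (x_{n+1}, y_{n+1}) = (x₁x_n + 72y₁y_n, x₁y_n + y₁x_n) repeatedly.
  From (x_1, y_1) = (17, 2): x_2 = 17·17 + 72·2·2 = 577; y_2 = 17·2 + 2·17 = 68.
Step 3: Verify x_2² - 72·y_2² = 332929 - 332928 = 1 (should be 1). ✓

(x_1, y_1) = (17, 2); (x_2, y_2) = (577, 68).
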